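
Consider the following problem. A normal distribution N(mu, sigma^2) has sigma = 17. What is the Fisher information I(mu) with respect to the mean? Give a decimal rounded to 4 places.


The Fisher information for the mean of a normal distribution is I(mu) = 1/sigma^2.
sigma = 17, so sigma^2 = 289.
I(mu) = 1/289 = 0.0035

0.0035


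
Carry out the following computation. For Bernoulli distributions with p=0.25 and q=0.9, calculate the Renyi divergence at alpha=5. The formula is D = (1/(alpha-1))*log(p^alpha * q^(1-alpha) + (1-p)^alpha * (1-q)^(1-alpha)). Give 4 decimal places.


Renyi divergence of order alpha between Bernoulli distributions:
D = (1/(alpha-1))*log(p^alpha * q^(1-alpha) + (1-p)^alpha * (1-q)^(1-alpha)).
alpha = 5, p = 0.25, q = 0.9.
p^alpha * q^(1-alpha) = 0.25^5 * 0.9^-4 = 0.001488.
(1-p)^alpha * (1-q)^(1-alpha) = 0.75^5 * 0.1^-4 = 2373.046875.
sum = 0.001488 + 2373.046875 = 2373.048363.
D = (1/4)*log(2373.048363) = 1.9430

1.9430


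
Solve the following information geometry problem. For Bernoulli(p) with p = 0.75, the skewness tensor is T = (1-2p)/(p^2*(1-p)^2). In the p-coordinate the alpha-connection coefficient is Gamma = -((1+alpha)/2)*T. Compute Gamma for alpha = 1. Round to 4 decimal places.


Skewness (Amari-Chentsov) tensor: T = (1-2p)/(p^2*(1-p)^2).
p = 0.75, 1-2p = -0.5, p^2 = 0.5625, (1-p)^2 = 0.0625.
T = -0.5/(0.5625 * 0.0625) = -14.222222.
In the p-coordinate, Gamma^(alpha) = Gamma^(0) - (alpha/2)*T with Gamma^(0) = (1/2)*g'(p) = -T/2,
so Gamma^(alpha) = -((1+alpha)/2)*T.
alpha = 1, -(1+alpha)/2 = -1.0.
Gamma = -1.0 * -14.222222 = 14.2222

14.2222


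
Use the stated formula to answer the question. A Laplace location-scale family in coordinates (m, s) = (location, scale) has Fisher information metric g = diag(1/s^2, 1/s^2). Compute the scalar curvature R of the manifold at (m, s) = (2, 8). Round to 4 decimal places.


The metric has the form g = (A dm^2 + B ds^2)/s^2 with A = 1, B = 1.
Substitute u = sqrt(A/B)*m: g = B*(du^2 + ds^2)/s^2, i.e. B times the
Poincare upper half-plane metric, which has constant Gaussian curvature -1.
Scaling a 2D metric by a constant c divides the Gaussian curvature by c,
so K = -1/B = -1/(1) = -1.0000 everywhere (the point (m, s) = (2, 8) is irrelevant:
the curvature is constant).
Scalar curvature in dimension 2: R = 2K = -2/(1) = -2.0000.

-2.0000


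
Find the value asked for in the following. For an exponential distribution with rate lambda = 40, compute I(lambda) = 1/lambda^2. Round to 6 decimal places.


Fisher information for exponential: I(lambda) = 1/lambda^2.
lambda = 40, lambda^2 = 1600.
I = 1/1600 = 0.000625

0.000625


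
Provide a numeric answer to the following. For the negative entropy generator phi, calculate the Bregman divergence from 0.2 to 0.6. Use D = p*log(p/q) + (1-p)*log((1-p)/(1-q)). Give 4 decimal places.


Bregman divergence with negative entropy generator:
D = p*log(p/q) + (1-p)*log((1-p)/(1-q)).
p = 0.2, q = 0.6.
p*log(p/q) = 0.2*log(0.2/0.6) = -0.219722.
(1-p)*log((1-p)/(1-q)) = 0.8*log(0.8/0.4) = 0.554518.
D = -0.219722 + 0.554518 = 0.3348

0.3348


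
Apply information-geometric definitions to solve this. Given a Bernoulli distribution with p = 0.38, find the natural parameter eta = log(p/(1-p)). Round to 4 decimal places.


Natural parameter for Bernoulli: eta = log(p/(1-p)).
p = 0.38, 1-p = 0.62.
p/(1-p) = 0.612903.
eta = log(0.612903) = -0.4895

-0.4895


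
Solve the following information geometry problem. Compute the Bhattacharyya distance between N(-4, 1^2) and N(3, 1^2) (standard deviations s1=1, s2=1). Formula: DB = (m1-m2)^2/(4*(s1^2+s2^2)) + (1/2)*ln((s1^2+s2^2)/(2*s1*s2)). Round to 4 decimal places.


Bhattacharyya distance between two Gaussians:
DB = (m1-m2)^2/(4*(s1^2+s2^2)) + (1/2)*ln((s1^2+s2^2)/(2*s1*s2)).
(m1-m2)^2 = (-7)^2 = 49.
s1^2+s2^2 = 1 + 1 = 2.
term1 = 49/8 = 6.125.
term2 = 0.5*ln(2/2.0) = 0.0.
DB = 6.125 + 0.0 = 6.1250

6.1250


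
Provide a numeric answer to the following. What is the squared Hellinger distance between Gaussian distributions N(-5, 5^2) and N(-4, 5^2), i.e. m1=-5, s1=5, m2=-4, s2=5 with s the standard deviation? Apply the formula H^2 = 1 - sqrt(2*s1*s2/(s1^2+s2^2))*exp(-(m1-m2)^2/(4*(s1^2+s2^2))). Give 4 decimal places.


Squared Hellinger distance for Gaussians:
H^2 = 1 - sqrt(2*s1*s2/(s1^2+s2^2)) * exp(-(m1-m2)^2/(4*(s1^2+s2^2))).
s1^2 = 25, s2^2 = 25, s1^2+s2^2 = 50.
sqrt(2*5*5/(50)) = 1.0.
(m1-m2)^2 = (-1)^2 = 1.
exp(-1/(4*50)) = exp(-0.005) = 0.995012.
H^2 = 1 - 1.0*0.995012 = 0.0050

0.0050


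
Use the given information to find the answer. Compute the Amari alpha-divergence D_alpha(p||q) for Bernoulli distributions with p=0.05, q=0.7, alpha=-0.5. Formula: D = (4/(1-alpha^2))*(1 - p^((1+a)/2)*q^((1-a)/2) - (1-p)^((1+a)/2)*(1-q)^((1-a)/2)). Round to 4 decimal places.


Amari alpha-divergence:
D = (4/(1-alpha^2))*(1 - p^((1+a)/2)*q^((1-a)/2) - (1-p)^((1+a)/2)*(1-q)^((1-a)/2)).
alpha = -0.5, p = 0.05, q = 0.7.
e1 = (1+alpha)/2 = 0.25, e2 = (1-alpha)/2 = 0.75.
t1 = p^e1 * q^e2 = 0.05^0.25 * 0.7^0.75 = 0.361881.
t2 = (1-p)^e1 * (1-q)^e2 = 0.95^0.25 * 0.3^0.75 = 0.400195.
4/(1-alpha^2) = 5.333333.
D = 5.333333*(1 - 0.361881 - 0.400195) = 1.2689

1.2689


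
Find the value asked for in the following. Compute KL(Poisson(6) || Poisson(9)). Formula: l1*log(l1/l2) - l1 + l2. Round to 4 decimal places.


KL divergence for Poisson:
KL = l1*log(l1/l2) - l1 + l2.
l1 = 6, l2 = 9.
log(6/9) = -0.405465.
l1*log(l1/l2) = 6 * -0.405465 = -2.432791.
KL = -2.432791 - 6 + 9 = 0.5672

0.5672


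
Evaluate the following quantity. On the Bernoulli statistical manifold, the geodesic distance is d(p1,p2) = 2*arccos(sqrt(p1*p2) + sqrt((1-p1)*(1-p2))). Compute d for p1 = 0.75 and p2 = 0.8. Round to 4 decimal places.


Geodesic distance on Bernoulli manifold:
d(p1,p2) = 2*arccos(sqrt(p1*p2) + sqrt((1-p1)*(1-p2))).
sqrt(p1*p2) = sqrt(0.75*0.8) = 0.774597.
sqrt((1-p1)*(1-p2)) = sqrt(0.25*0.2) = 0.223607.
arg = 0.774597 + 0.223607 = 0.998203.
d = 2*arccos(0.998203) = 0.1199

0.1199


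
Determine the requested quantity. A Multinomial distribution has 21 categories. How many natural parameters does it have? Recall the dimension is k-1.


Exponential family dimension calculation:
For Multinomial with k=21 categories, dim = k-1 = 20.

20


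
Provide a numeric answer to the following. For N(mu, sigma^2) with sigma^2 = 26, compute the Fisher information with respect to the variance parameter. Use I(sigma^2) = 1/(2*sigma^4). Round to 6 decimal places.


Fisher information for variance: I(sigma^2) = 1/(2*sigma^4).
sigma^2 = 26, so sigma^4 = 676.
I = 1/(2*676) = 1/1352 = 0.000740

0.000740


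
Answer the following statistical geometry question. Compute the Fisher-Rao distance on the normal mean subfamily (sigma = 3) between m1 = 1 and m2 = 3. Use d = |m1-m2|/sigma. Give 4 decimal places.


On the fixed-variance normal subfamily, geodesic distance = |m1-m2|/sigma.
|1 - 3| = 2.
sigma = 3.
d = 2/3 = 0.6667

0.6667


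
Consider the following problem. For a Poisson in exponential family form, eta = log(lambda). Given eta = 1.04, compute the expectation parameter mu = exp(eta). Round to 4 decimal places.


Expectation parameter for Poisson exponential family:
mu = exp(eta).
eta = 1.04.
mu = exp(1.04) = 2.8292

2.8292


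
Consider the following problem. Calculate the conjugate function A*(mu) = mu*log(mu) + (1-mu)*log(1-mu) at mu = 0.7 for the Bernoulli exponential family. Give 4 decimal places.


Legendre transform for Bernoulli:
A*(mu) = mu*log(mu) + (1-mu)*log(1-mu).
mu = 0.7, 1-mu = 0.3.
mu*log(mu) = 0.7*log(0.7) = -0.249672.
(1-mu)*log(1-mu) = 0.3*log(0.3) = -0.361192.
A* = -0.249672 + -0.361192 = -0.6109

-0.6109


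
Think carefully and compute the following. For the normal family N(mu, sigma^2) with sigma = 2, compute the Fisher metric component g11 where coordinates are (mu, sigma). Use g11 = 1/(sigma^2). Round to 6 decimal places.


For the 2-parameter normal family, the Fisher metric has:
  g11 = 1/sigma^2, g22 = 2/sigma^2.
sigma = 2, sigma^2 = 4.
g11 = 0.250000

0.250000


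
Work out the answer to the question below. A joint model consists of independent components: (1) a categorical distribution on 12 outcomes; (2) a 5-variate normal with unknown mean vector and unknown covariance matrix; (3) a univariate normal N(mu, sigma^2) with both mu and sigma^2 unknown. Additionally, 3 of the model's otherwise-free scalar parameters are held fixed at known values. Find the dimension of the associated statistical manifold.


The dimension of a statistical manifold equals the number of free
(independent) real parameters of the model. For a product of independent
blocks the parameter counts add.
- categorical on 12 outcomes (probabilities sum to 1): 12-1 = 11.
- 5-variate normal: 5 (mean) + 5*6/2 = 15 (symmetric covariance) = 20.
- normal (mu, sigma^2): 2.
Total = 11 + 20 + 2 = 33.
3 parameter(s) fixed at known values: 33 - 3 = 30.
Dimension = 30

30


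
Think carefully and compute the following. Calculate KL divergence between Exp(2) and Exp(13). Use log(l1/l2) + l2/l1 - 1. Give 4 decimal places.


KL divergence for exponential family:
KL = log(l1/l2) + l2/l1 - 1.
log(2/13) = -1.871802.
13/2 = 6.5.
KL = -1.871802 + 6.5 - 1 = 3.6282

3.6282


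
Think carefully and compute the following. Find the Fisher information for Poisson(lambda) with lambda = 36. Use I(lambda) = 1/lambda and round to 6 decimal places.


Fisher information for Poisson: I(lambda) = 1/lambda.
lambda = 36.
I(lambda) = 1/36 = 0.027778

0.027778


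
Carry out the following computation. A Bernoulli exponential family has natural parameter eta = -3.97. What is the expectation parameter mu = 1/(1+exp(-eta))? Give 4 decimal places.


Dual coordinate (expectation parameter) for Bernoulli:
mu = 1/(1+exp(-eta)).
eta = -3.97.
exp(-eta) = exp(3.97) = 52.984531.
mu = 1/(1+52.984531) = 0.0185

0.0185


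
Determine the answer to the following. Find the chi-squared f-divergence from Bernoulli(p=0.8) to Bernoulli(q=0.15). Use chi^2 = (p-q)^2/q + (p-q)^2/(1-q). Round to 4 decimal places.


Chi-squared divergence between Bernoulli distributions:
chi^2 = (p-q)^2/q + (p-q)^2/(1-q).
p = 0.8, q = 0.15, p-q = 0.65.
(p-q)^2 = 0.4225.
term1 = 0.4225/0.15 = 2.816667.
term2 = 0.4225/0.85 = 0.497059.
chi^2 = 2.816667 + 0.497059 = 3.3137

3.3137


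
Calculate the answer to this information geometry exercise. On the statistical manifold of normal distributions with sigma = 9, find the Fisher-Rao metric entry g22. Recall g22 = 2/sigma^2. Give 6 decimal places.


For the 2-parameter normal family, the Fisher metric has:
  g11 = 1/sigma^2, g22 = 2/sigma^2.
sigma = 9, sigma^2 = 81.
g22 = 0.024691

0.024691


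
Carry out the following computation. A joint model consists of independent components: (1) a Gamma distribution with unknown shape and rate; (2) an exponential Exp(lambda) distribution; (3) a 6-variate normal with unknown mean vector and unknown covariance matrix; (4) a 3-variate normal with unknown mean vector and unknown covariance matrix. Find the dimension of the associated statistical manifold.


The dimension of a statistical manifold equals the number of free
(independent) real parameters of the model. For a product of independent
blocks the parameter counts add.
- Gamma (shape, rate): 2.
- exponential (lambda): 1.
- 6-variate normal: 6 (mean) + 6*7/2 = 21 (symmetric covariance) = 27.
- 3-variate normal: 3 (mean) + 3*4/2 = 6 (symmetric covariance) = 9.
Total = 2 + 1 + 27 + 9 = 39.
Dimension = 39

39


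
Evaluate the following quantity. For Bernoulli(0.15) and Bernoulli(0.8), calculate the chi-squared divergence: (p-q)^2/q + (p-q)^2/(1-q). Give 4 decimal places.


Chi-squared divergence between Bernoulli distributions:
chi^2 = (p-q)^2/q + (p-q)^2/(1-q).
p = 0.15, q = 0.8, p-q = -0.65.
(p-q)^2 = 0.4225.
term1 = 0.4225/0.8 = 0.528125.
term2 = 0.4225/0.2 = 2.1125.
chi^2 = 0.528125 + 2.1125 = 2.6406

2.6406


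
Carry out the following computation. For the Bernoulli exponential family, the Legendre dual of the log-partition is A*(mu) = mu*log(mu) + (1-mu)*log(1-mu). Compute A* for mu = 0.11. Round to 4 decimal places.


Legendre transform for Bernoulli:
A*(mu) = mu*log(mu) + (1-mu)*log(1-mu).
mu = 0.11, 1-mu = 0.89.
mu*log(mu) = 0.11*log(0.11) = -0.2428.
(1-mu)*log(1-mu) = 0.89*log(0.89) = -0.103715.
A* = -0.2428 + -0.103715 = -0.3465

-0.3465


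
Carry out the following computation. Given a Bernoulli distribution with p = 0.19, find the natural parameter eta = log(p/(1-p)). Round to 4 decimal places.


Natural parameter for Bernoulli: eta = log(p/(1-p)).
p = 0.19, 1-p = 0.81.
p/(1-p) = 0.234568.
eta = log(0.234568) = -1.4500

-1.4500


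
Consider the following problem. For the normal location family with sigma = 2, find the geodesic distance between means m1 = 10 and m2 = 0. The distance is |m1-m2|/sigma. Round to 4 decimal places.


On the fixed-variance normal subfamily, geodesic distance = |m1-m2|/sigma.
|10 - 0| = 10.
sigma = 2.
d = 10/2 = 5.0000

5.0000


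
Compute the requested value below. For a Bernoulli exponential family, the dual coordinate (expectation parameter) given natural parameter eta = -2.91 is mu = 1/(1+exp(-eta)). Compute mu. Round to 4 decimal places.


Dual coordinate (expectation parameter) for Bernoulli:
mu = 1/(1+exp(-eta)).
eta = -2.91.
exp(-eta) = exp(2.91) = 18.356799.
mu = 1/(1+18.356799) = 0.0517

0.0517


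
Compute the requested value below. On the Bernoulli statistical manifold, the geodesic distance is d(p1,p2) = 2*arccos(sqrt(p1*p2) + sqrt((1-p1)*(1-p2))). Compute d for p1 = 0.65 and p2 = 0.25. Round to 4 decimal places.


Geodesic distance on Bernoulli manifold:
d(p1,p2) = 2*arccos(sqrt(p1*p2) + sqrt((1-p1)*(1-p2))).
sqrt(p1*p2) = sqrt(0.65*0.25) = 0.403113.
sqrt((1-p1)*(1-p2)) = sqrt(0.35*0.75) = 0.512348.
arg = 0.403113 + 0.512348 = 0.91546.
d = 2*arccos(0.91546) = 0.8283

0.8283


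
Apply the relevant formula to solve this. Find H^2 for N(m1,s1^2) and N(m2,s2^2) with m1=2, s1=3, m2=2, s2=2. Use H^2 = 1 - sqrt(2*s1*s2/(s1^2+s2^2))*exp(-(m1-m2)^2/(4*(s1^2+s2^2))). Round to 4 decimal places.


Squared Hellinger distance for Gaussians:
H^2 = 1 - sqrt(2*s1*s2/(s1^2+s2^2)) * exp(-(m1-m2)^2/(4*(s1^2+s2^2))).
s1^2 = 9, s2^2 = 4, s1^2+s2^2 = 13.
sqrt(2*3*2/(13)) = 0.960769.
(m1-m2)^2 = (0)^2 = 0.
exp(-0/(4*13)) = exp(0.0) = 1.0.
H^2 = 1 - 0.960769*1.0 = 0.0392

0.0392


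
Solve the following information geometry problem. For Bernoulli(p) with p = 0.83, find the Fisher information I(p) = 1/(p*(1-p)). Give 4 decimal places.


For Bernoulli(p), Fisher information is I(p) = 1/(p*(1-p)).
p = 0.83, 1-p = 0.17.
p*(1-p) = 0.1411.
I(p) = 1/0.1411 = 7.0872

7.0872


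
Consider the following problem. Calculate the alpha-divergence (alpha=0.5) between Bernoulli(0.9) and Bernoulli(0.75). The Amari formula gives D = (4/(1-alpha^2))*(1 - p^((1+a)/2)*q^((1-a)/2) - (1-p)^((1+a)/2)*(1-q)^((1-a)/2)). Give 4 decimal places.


Amari alpha-divergence:
D = (4/(1-alpha^2))*(1 - p^((1+a)/2)*q^((1-a)/2) - (1-p)^((1+a)/2)*(1-q)^((1-a)/2)).
alpha = 0.5, p = 0.9, q = 0.75.
e1 = (1+alpha)/2 = 0.75, e2 = (1-alpha)/2 = 0.25.
t1 = p^e1 * q^e2 = 0.9^0.75 * 0.75^0.25 = 0.859899.
t2 = (1-p)^e1 * (1-q)^e2 = 0.1^0.75 * 0.25^0.25 = 0.125743.
4/(1-alpha^2) = 5.333333.
D = 5.333333*(1 - 0.859899 - 0.125743) = 0.0766

0.0766


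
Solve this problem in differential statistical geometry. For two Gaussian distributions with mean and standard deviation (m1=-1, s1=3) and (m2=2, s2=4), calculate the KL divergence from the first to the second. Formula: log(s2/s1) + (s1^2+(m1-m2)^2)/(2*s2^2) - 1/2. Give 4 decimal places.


KL divergence between normal distributions:
KL = log(s2/s1) + (s1^2 + (m1-m2)^2)/(2*s2^2) - 1/2.
log(4/3) = 0.287682.
(3^2 + (-1-2)^2)/(2*4^2) = (9 + 9)/32 = 0.5625.
KL = 0.287682 + 0.5625 - 0.5 = 0.3502

0.3502


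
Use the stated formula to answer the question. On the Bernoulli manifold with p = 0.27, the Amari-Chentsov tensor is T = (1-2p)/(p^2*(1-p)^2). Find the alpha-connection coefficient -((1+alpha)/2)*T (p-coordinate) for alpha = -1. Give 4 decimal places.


Skewness (Amari-Chentsov) tensor: T = (1-2p)/(p^2*(1-p)^2).
p = 0.27, 1-2p = 0.46, p^2 = 0.0729, (1-p)^2 = 0.5329.
T = 0.46/(0.0729 * 0.5329) = 11.840896.
In the p-coordinate, Gamma^(alpha) = Gamma^(0) - (alpha/2)*T with Gamma^(0) = (1/2)*g'(p) = -T/2,
so Gamma^(alpha) = -((1+alpha)/2)*T.
alpha = -1, -(1+alpha)/2 = 0.0.
Gamma = 0.0 * 11.840896 = 0.0000

0.0000


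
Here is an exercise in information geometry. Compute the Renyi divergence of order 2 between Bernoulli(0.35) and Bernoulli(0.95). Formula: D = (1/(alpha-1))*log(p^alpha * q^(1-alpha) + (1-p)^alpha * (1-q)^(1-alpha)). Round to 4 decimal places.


Renyi divergence of order alpha between Bernoulli distributions:
D = (1/(alpha-1))*log(p^alpha * q^(1-alpha) + (1-p)^alpha * (1-q)^(1-alpha)).
alpha = 2, p = 0.35, q = 0.95.
p^alpha * q^(1-alpha) = 0.35^2 * 0.95^-1 = 0.128947.
(1-p)^alpha * (1-q)^(1-alpha) = 0.65^2 * 0.05^-1 = 8.45.
sum = 0.128947 + 8.45 = 8.578947.
D = (1/1)*log(8.578947) = 2.1493

2.1493


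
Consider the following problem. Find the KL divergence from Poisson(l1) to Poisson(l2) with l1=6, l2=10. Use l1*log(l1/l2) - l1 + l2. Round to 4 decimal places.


KL divergence for Poisson:
KL = l1*log(l1/l2) - l1 + l2.
l1 = 6, l2 = 10.
log(6/10) = -0.510826.
l1*log(l1/l2) = 6 * -0.510826 = -3.064954.
KL = -3.064954 - 6 + 10 = 0.9350

0.9350


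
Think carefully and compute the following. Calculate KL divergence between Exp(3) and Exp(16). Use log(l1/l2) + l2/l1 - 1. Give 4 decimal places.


KL divergence for exponential family:
KL = log(l1/l2) + l2/l1 - 1.
log(3/16) = -1.673976.
16/3 = 5.333333.
KL = -1.673976 + 5.333333 - 1 = 2.6594

2.6594


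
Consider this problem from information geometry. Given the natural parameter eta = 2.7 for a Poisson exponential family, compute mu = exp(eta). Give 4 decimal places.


Expectation parameter for Poisson exponential family:
mu = exp(eta).
eta = 2.7.
mu = exp(2.7) = 14.8797

14.8797


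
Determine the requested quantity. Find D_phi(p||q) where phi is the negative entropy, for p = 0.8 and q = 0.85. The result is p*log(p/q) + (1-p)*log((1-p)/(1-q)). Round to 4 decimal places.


Bregman divergence with negative entropy generator:
D = p*log(p/q) + (1-p)*log((1-p)/(1-q)).
p = 0.8, q = 0.85.
p*log(p/q) = 0.8*log(0.8/0.85) = -0.0485.
(1-p)*log((1-p)/(1-q)) = 0.2*log(0.2/0.15) = 0.057536.
D = -0.0485 + 0.057536 = 0.0090

0.0090


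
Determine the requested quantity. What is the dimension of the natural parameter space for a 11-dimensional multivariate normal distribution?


Exponential family dimension calculation:
For 11-dim MVN: mean has 11 params, covariance has 11*12/2 = 66 unique entries.
Total dim = 11 + 66 = 77.

77


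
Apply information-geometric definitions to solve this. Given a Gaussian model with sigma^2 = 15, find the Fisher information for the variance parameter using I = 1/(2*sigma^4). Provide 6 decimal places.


Fisher information for variance: I(sigma^2) = 1/(2*sigma^4).
sigma^2 = 15, so sigma^4 = 225.
I = 1/(2*225) = 1/450 = 0.002222

0.002222


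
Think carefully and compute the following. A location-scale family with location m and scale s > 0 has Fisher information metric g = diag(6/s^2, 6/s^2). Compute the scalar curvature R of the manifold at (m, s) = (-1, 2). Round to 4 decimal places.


The metric has the form g = (A dm^2 + B ds^2)/s^2 with A = 6, B = 6.
Substitute u = sqrt(A/B)*m: g = B*(du^2 + ds^2)/s^2, i.e. B times the
Poincare upper half-plane metric, which has constant Gaussian curvature -1.
Scaling a 2D metric by a constant c divides the Gaussian curvature by c,
so K = -1/B = -1/(6) = -0.1667 everywhere (the point (m, s) = (-1, 2) is irrelevant:
the curvature is constant).
Scalar curvature in dimension 2: R = 2K = -2/(6) = -0.3333.

-0.3333


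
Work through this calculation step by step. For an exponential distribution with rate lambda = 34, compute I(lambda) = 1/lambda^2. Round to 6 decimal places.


Fisher information for exponential: I(lambda) = 1/lambda^2.
lambda = 34, lambda^2 = 1156.
I = 1/1156 = 0.000865

0.000865


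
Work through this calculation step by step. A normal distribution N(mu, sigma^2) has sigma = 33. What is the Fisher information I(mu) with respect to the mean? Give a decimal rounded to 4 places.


The Fisher information for the mean of a normal distribution is I(mu) = 1/sigma^2.
sigma = 33, so sigma^2 = 1089.
I(mu) = 1/1089 = 0.0009

0.0009


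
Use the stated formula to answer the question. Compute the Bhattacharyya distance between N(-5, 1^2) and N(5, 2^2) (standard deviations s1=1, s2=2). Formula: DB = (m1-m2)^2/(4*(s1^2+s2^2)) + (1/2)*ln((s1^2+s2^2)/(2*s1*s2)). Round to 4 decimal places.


Bhattacharyya distance between two Gaussians:
DB = (m1-m2)^2/(4*(s1^2+s2^2)) + (1/2)*ln((s1^2+s2^2)/(2*s1*s2)).
(m1-m2)^2 = (-10)^2 = 100.
s1^2+s2^2 = 1 + 4 = 5.
term1 = 100/20 = 5.0.
term2 = 0.5*ln(5/4.0) = 0.111572.
DB = 5.0 + 0.111572 = 5.1116

5.1116


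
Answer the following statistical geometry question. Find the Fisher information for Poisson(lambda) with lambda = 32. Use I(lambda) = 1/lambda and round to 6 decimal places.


Fisher information for Poisson: I(lambda) = 1/lambda.
lambda = 32.
I(lambda) = 1/32 = 0.031250

0.031250


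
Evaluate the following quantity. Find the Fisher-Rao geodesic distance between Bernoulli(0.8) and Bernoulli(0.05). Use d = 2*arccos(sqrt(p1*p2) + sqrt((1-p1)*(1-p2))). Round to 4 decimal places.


Geodesic distance on Bernoulli manifold:
d(p1,p2) = 2*arccos(sqrt(p1*p2) + sqrt((1-p1)*(1-p2))).
sqrt(p1*p2) = sqrt(0.8*0.05) = 0.2.
sqrt((1-p1)*(1-p2)) = sqrt(0.2*0.95) = 0.43589.
arg = 0.2 + 0.43589 = 0.63589.
d = 2*arccos(0.63589) = 1.7633

1.7633


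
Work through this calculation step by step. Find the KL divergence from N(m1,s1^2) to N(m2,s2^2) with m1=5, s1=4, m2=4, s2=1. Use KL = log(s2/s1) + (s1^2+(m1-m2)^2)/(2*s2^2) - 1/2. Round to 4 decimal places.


KL divergence between normal distributions:
KL = log(s2/s1) + (s1^2 + (m1-m2)^2)/(2*s2^2) - 1/2.
log(1/4) = -1.386294.
(4^2 + (5-4)^2)/(2*1^2) = (16 + 1)/2 = 8.5.
KL = -1.386294 + 8.5 - 0.5 = 6.6137

6.6137


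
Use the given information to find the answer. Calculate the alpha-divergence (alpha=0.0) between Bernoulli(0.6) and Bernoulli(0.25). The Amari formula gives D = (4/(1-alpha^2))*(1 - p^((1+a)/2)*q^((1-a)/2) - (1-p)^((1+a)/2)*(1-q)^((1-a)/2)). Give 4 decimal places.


Amari alpha-divergence:
D = (4/(1-alpha^2))*(1 - p^((1+a)/2)*q^((1-a)/2) - (1-p)^((1+a)/2)*(1-q)^((1-a)/2)).
alpha = 0.0, p = 0.6, q = 0.25.
e1 = (1+alpha)/2 = 0.5, e2 = (1-alpha)/2 = 0.5.
t1 = p^e1 * q^e2 = 0.6^0.5 * 0.25^0.5 = 0.387298.
t2 = (1-p)^e1 * (1-q)^e2 = 0.4^0.5 * 0.75^0.5 = 0.547723.
4/(1-alpha^2) = 4.0.
D = 4.0*(1 - 0.387298 - 0.547723) = 0.2599

0.2599


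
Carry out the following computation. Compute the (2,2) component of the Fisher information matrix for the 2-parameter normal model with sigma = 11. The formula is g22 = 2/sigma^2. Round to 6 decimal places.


For the 2-parameter normal family, the Fisher metric has:
  g11 = 1/sigma^2, g22 = 2/sigma^2.
sigma = 11, sigma^2 = 121.
g22 = 0.016529

0.016529


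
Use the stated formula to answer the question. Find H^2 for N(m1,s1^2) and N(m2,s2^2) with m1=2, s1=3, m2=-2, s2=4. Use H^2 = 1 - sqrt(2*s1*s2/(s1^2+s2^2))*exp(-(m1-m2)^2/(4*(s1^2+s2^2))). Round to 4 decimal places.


Squared Hellinger distance for Gaussians:
H^2 = 1 - sqrt(2*s1*s2/(s1^2+s2^2)) * exp(-(m1-m2)^2/(4*(s1^2+s2^2))).
s1^2 = 9, s2^2 = 16, s1^2+s2^2 = 25.
sqrt(2*3*4/(25)) = 0.979796.
(m1-m2)^2 = (4)^2 = 16.
exp(-16/(4*25)) = exp(-0.16) = 0.852144.
H^2 = 1 - 0.979796*0.852144 = 0.1651

0.1651


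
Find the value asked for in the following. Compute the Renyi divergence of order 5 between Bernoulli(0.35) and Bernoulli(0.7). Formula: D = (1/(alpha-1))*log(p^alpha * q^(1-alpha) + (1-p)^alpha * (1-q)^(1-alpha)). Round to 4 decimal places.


Renyi divergence of order alpha between Bernoulli distributions:
D = (1/(alpha-1))*log(p^alpha * q^(1-alpha) + (1-p)^alpha * (1-q)^(1-alpha)).
alpha = 5, p = 0.35, q = 0.7.
p^alpha * q^(1-alpha) = 0.35^5 * 0.7^-4 = 0.021875.
(1-p)^alpha * (1-q)^(1-alpha) = 0.65^5 * 0.3^-4 = 14.324576.
sum = 0.021875 + 14.324576 = 14.346451.
D = (1/4)*log(14.346451) = 0.6659

0.6659


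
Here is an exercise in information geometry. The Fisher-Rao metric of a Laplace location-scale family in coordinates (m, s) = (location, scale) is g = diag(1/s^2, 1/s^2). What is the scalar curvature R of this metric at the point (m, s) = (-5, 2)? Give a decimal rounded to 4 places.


The metric has the form g = (A dm^2 + B ds^2)/s^2 with A = 1, B = 1.
Substitute u = sqrt(A/B)*m: g = B*(du^2 + ds^2)/s^2, i.e. B times the
Poincare upper half-plane metric, which has constant Gaussian curvature -1.
Scaling a 2D metric by a constant c divides the Gaussian curvature by c,
so K = -1/B = -1/(1) = -1.0000 everywhere (the point (m, s) = (-5, 2) is irrelevant:
the curvature is constant).
Scalar curvature in dimension 2: R = 2K = -2/(1) = -2.0000.

-2.0000


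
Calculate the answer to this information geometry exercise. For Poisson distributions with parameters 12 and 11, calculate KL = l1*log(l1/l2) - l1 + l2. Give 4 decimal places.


KL divergence for Poisson:
KL = l1*log(l1/l2) - l1 + l2.
l1 = 12, l2 = 11.
log(12/11) = 0.087011.
l1*log(l1/l2) = 12 * 0.087011 = 1.044137.
KL = 1.044137 - 12 + 11 = 0.0441

0.0441


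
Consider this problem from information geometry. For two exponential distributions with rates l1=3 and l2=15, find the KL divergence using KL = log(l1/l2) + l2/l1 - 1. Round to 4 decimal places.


KL divergence for exponential family:
KL = log(l1/l2) + l2/l1 - 1.
log(3/15) = -1.609438.
15/3 = 5.0.
KL = -1.609438 + 5.0 - 1 = 2.3906

2.3906


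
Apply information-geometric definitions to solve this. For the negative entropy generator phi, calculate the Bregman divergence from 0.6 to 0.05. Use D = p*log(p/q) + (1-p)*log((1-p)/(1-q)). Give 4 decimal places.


Bregman divergence with negative entropy generator:
D = p*log(p/q) + (1-p)*log((1-p)/(1-q)).
p = 0.6, q = 0.05.
p*log(p/q) = 0.6*log(0.6/0.05) = 1.490944.
(1-p)*log((1-p)/(1-q)) = 0.4*log(0.4/0.95) = -0.345999.
D = 1.490944 + -0.345999 = 1.1449

1.1449


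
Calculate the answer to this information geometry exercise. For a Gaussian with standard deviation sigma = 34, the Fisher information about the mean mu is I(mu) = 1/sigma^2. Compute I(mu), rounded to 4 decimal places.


The Fisher information for the mean of a normal distribution is I(mu) = 1/sigma^2.
sigma = 34, so sigma^2 = 1156.
I(mu) = 1/1156 = 0.0009

0.0009


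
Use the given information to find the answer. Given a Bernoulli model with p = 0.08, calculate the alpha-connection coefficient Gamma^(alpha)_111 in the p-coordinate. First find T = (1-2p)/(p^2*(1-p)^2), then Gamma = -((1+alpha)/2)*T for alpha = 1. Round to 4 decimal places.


Skewness (Amari-Chentsov) tensor: T = (1-2p)/(p^2*(1-p)^2).
p = 0.08, 1-2p = 0.84, p^2 = 0.0064, (1-p)^2 = 0.8464.
T = 0.84/(0.0064 * 0.8464) = 155.068526.
In the p-coordinate, Gamma^(alpha) = Gamma^(0) - (alpha/2)*T with Gamma^(0) = (1/2)*g'(p) = -T/2,
so Gamma^(alpha) = -((1+alpha)/2)*T.
alpha = 1, -(1+alpha)/2 = -1.0.
Gamma = -1.0 * 155.068526 = -155.0685

-155.0685


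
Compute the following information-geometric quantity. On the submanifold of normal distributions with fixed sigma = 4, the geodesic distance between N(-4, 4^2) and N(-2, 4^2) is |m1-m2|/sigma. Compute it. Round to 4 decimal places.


On the fixed-variance normal subfamily, geodesic distance = |m1-m2|/sigma.
|-4 - -2| = 2.
sigma = 4.
d = 2/4 = 0.5000

0.5000


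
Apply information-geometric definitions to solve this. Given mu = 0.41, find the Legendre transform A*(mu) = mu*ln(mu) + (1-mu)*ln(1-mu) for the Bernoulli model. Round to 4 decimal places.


Legendre transform for Bernoulli:
A*(mu) = mu*log(mu) + (1-mu)*log(1-mu).
mu = 0.41, 1-mu = 0.59.
mu*log(mu) = 0.41*log(0.41) = -0.365555.
(1-mu)*log(1-mu) = 0.59*log(0.59) = -0.311303.
A* = -0.365555 + -0.311303 = -0.6769

-0.6769


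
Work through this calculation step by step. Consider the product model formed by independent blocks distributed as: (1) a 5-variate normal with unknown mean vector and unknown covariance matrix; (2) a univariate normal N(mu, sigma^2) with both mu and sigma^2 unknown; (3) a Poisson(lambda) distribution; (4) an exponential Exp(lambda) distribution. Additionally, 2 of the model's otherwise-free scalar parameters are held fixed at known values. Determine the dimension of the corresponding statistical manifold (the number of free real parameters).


The dimension of a statistical manifold equals the number of free
(independent) real parameters of the model. For a product of independent
blocks the parameter counts add.
- 5-variate normal: 5 (mean) + 5*6/2 = 15 (symmetric covariance) = 20.
- normal (mu, sigma^2): 2.
- Poisson (lambda): 1.
- exponential (lambda): 1.
Total = 20 + 2 + 1 + 1 = 24.
2 parameter(s) fixed at known values: 24 - 2 = 22.
Dimension = 22

22


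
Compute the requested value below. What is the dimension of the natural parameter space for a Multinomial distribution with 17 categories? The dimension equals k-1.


Exponential family dimension calculation:
For Multinomial with k=17 categories, dim = k-1 = 16.

16


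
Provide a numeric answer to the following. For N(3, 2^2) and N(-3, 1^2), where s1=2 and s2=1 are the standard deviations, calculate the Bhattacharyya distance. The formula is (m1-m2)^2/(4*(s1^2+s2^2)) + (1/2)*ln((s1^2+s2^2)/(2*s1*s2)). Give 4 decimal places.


Bhattacharyya distance between two Gaussians:
DB = (m1-m2)^2/(4*(s1^2+s2^2)) + (1/2)*ln((s1^2+s2^2)/(2*s1*s2)).
(m1-m2)^2 = (6)^2 = 36.
s1^2+s2^2 = 4 + 1 = 5.
term1 = 36/20 = 1.8.
term2 = 0.5*ln(5/4.0) = 0.111572.
DB = 1.8 + 0.111572 = 1.9116

1.9116


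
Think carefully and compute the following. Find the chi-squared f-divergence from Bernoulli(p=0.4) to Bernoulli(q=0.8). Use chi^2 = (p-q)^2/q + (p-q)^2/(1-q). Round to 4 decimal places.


Chi-squared divergence between Bernoulli distributions:
chi^2 = (p-q)^2/q + (p-q)^2/(1-q).
p = 0.4, q = 0.8, p-q = -0.4.
(p-q)^2 = 0.16.
term1 = 0.16/0.8 = 0.2.
term2 = 0.16/0.2 = 0.8.
chi^2 = 0.2 + 0.8 = 1.0000

1.0000


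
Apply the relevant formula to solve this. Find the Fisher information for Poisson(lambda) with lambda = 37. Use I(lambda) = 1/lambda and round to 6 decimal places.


Fisher information for Poisson: I(lambda) = 1/lambda.
lambda = 37.
I(lambda) = 1/37 = 0.027027

0.027027


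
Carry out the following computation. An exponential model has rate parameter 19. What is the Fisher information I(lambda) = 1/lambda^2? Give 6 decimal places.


Fisher information for exponential: I(lambda) = 1/lambda^2.
lambda = 19, lambda^2 = 361.
I = 1/361 = 0.002770

0.002770


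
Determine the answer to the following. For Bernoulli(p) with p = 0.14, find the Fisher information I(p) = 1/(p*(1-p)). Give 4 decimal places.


For Bernoulli(p), Fisher information is I(p) = 1/(p*(1-p)).
p = 0.14, 1-p = 0.86.
p*(1-p) = 0.1204.
I(p) = 1/0.1204 = 8.3056

8.3056


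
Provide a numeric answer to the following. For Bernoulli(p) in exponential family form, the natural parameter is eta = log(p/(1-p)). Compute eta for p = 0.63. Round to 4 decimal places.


Natural parameter for Bernoulli: eta = log(p/(1-p)).
p = 0.63, 1-p = 0.37.
p/(1-p) = 1.702703.
eta = log(1.702703) = 0.5322

0.5322


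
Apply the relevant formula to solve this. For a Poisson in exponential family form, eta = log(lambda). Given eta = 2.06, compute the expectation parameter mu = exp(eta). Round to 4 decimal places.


Expectation parameter for Poisson exponential family:
mu = exp(eta).
eta = 2.06.
mu = exp(2.06) = 7.8460

7.8460


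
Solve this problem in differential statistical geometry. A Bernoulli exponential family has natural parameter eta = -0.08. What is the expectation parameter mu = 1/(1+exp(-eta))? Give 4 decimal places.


Dual coordinate (expectation parameter) for Bernoulli:
mu = 1/(1+exp(-eta)).
eta = -0.08.
exp(-eta) = exp(0.08) = 1.083287.
mu = 1/(1+1.083287) = 0.4800

0.4800


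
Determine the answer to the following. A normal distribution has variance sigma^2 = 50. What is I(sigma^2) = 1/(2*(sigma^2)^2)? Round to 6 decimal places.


Fisher information for variance: I(sigma^2) = 1/(2*sigma^4).
sigma^2 = 50, so sigma^4 = 2500.
I = 1/(2*2500) = 1/5000 = 0.000200

0.000200


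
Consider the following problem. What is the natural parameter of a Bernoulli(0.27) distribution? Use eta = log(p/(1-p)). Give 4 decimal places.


Natural parameter for Bernoulli: eta = log(p/(1-p)).
p = 0.27, 1-p = 0.73.
p/(1-p) = 0.369863.
eta = log(0.369863) = -0.9946

-0.9946


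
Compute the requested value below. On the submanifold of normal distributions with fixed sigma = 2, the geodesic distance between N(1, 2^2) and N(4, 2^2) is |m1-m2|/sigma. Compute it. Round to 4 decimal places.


On the fixed-variance normal subfamily, geodesic distance = |m1-m2|/sigma.
|1 - 4| = 3.
sigma = 2.
d = 3/2 = 1.5000

1.5000


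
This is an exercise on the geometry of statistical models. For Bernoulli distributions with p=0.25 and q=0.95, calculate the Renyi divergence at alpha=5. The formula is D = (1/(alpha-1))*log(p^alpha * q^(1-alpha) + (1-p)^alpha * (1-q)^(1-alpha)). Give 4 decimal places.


Renyi divergence of order alpha between Bernoulli distributions:
D = (1/(alpha-1))*log(p^alpha * q^(1-alpha) + (1-p)^alpha * (1-q)^(1-alpha)).
alpha = 5, p = 0.25, q = 0.95.
p^alpha * q^(1-alpha) = 0.25^5 * 0.95^-4 = 0.001199.
(1-p)^alpha * (1-q)^(1-alpha) = 0.75^5 * 0.05^-4 = 37968.75.
sum = 0.001199 + 37968.75 = 37968.751199.
D = (1/4)*log(37968.751199) = 2.6361

2.6361


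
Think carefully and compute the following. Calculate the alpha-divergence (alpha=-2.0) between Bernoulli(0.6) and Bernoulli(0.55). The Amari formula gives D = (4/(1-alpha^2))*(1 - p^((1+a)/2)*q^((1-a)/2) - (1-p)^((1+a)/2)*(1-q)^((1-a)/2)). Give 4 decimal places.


Amari alpha-divergence:
D = (4/(1-alpha^2))*(1 - p^((1+a)/2)*q^((1-a)/2) - (1-p)^((1+a)/2)*(1-q)^((1-a)/2)).
alpha = -2.0, p = 0.6, q = 0.55.
e1 = (1+alpha)/2 = -0.5, e2 = (1-alpha)/2 = 1.5.
t1 = p^e1 * q^e2 = 0.6^-0.5 * 0.55^1.5 = 0.526585.
t2 = (1-p)^e1 * (1-q)^e2 = 0.4^-0.5 * 0.45^1.5 = 0.477297.
4/(1-alpha^2) = -1.333333.
D = -1.333333*(1 - 0.526585 - 0.477297) = 0.0052

0.0052


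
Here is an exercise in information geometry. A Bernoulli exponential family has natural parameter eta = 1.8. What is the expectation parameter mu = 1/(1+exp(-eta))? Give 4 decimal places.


Dual coordinate (expectation parameter) for Bernoulli:
mu = 1/(1+exp(-eta)).
eta = 1.8.
exp(-eta) = exp(-1.8) = 0.165299.
mu = 1/(1+0.165299) = 0.8581

0.8581


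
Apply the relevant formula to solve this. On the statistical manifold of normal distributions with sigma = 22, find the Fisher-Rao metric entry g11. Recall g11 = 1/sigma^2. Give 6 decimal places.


For the 2-parameter normal family, the Fisher metric has:
  g11 = 1/sigma^2, g22 = 2/sigma^2.
sigma = 22, sigma^2 = 484.
g11 = 0.002066

0.002066


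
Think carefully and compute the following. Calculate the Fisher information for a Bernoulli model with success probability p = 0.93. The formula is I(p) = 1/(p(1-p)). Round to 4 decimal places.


For Bernoulli(p), Fisher information is I(p) = 1/(p*(1-p)).
p = 0.93, 1-p = 0.07.
p*(1-p) = 0.0651.
I(p) = 1/0.0651 = 15.3610

15.3610


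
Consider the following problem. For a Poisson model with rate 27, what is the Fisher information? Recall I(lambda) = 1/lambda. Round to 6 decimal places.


Fisher information for Poisson: I(lambda) = 1/lambda.
lambda = 27.
I(lambda) = 1/27 = 0.037037

0.037037


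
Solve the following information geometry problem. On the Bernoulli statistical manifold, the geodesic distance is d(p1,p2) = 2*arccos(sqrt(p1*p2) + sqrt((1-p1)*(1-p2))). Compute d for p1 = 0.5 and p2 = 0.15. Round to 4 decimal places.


Geodesic distance on Bernoulli manifold:
d(p1,p2) = 2*arccos(sqrt(p1*p2) + sqrt((1-p1)*(1-p2))).
sqrt(p1*p2) = sqrt(0.5*0.15) = 0.273861.
sqrt((1-p1)*(1-p2)) = sqrt(0.5*0.85) = 0.65192.
arg = 0.273861 + 0.65192 = 0.925782.
d = 2*arccos(0.925782) = 0.7754

0.7754


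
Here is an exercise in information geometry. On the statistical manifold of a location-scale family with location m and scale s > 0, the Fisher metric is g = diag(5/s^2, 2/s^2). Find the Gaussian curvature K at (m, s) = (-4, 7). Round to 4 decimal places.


The metric has the form g = (A dm^2 + B ds^2)/s^2 with A = 5, B = 2.
Substitute u = sqrt(A/B)*m: g = B*(du^2 + ds^2)/s^2, i.e. B times the
Poincare upper half-plane metric, which has constant Gaussian curvature -1.
Scaling a 2D metric by a constant c divides the Gaussian curvature by c,
so K = -1/B = -1/(2) = -0.5000 everywhere (the point (m, s) = (-4, 7) is irrelevant:
the curvature is constant).
The requested Gaussian curvature is K = -0.5000.

-0.5000


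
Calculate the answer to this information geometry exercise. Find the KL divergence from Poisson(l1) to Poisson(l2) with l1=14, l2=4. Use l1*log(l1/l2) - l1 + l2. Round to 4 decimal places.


KL divergence for Poisson:
KL = l1*log(l1/l2) - l1 + l2.
l1 = 14, l2 = 4.
log(14/4) = 1.252763.
l1*log(l1/l2) = 14 * 1.252763 = 17.538682.
KL = 17.538682 - 14 + 4 = 7.5387

7.5387


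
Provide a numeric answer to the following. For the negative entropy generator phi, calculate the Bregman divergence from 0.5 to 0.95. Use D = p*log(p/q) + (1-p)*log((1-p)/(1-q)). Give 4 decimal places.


Bregman divergence with negative entropy generator:
D = p*log(p/q) + (1-p)*log((1-p)/(1-q)).
p = 0.5, q = 0.95.
p*log(p/q) = 0.5*log(0.5/0.95) = -0.320927.
(1-p)*log((1-p)/(1-q)) = 0.5*log(0.5/0.05) = 1.151293.
D = -0.320927 + 1.151293 = 0.8304

0.8304


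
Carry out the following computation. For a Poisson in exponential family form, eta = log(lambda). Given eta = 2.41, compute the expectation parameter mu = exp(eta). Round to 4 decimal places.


Expectation parameter for Poisson exponential family:
mu = exp(eta).
eta = 2.41.
mu = exp(2.41) = 11.1340

11.1340


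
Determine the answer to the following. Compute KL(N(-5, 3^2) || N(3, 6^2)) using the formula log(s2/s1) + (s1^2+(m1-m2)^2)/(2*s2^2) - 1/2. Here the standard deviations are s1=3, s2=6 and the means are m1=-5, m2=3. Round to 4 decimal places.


KL divergence between normal distributions:
KL = log(s2/s1) + (s1^2 + (m1-m2)^2)/(2*s2^2) - 1/2.
log(6/3) = 0.693147.
(3^2 + (-5-3)^2)/(2*6^2) = (9 + 64)/72 = 1.013889.
KL = 0.693147 + 1.013889 - 0.5 = 1.2070

1.2070


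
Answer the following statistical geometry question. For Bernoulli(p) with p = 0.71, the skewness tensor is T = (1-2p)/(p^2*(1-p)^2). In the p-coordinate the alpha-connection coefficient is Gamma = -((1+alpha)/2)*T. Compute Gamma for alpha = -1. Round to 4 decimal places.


Skewness (Amari-Chentsov) tensor: T = (1-2p)/(p^2*(1-p)^2).
p = 0.71, 1-2p = -0.42, p^2 = 0.5041, (1-p)^2 = 0.0841.
T = -0.42/(0.5041 * 0.0841) = -9.906873.
In the p-coordinate, Gamma^(alpha) = Gamma^(0) - (alpha/2)*T with Gamma^(0) = (1/2)*g'(p) = -T/2,
so Gamma^(alpha) = -((1+alpha)/2)*T.
alpha = -1, -(1+alpha)/2 = 0.0.
Gamma = 0.0 * -9.906873 = 0.0000

0.0000


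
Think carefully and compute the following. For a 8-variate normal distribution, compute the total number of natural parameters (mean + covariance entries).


Exponential family dimension calculation:
For 8-dim MVN: mean has 8 params, covariance has 8*9/2 = 36 unique entries.
Total dim = 8 + 36 = 44.

44


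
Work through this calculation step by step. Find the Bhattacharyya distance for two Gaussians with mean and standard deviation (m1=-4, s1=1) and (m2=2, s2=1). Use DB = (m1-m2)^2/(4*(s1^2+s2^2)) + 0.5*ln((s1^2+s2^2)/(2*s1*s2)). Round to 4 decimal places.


Bhattacharyya distance between two Gaussians:
DB = (m1-m2)^2/(4*(s1^2+s2^2)) + (1/2)*ln((s1^2+s2^2)/(2*s1*s2)).
(m1-m2)^2 = (-6)^2 = 36.
s1^2+s2^2 = 1 + 1 = 2.
term1 = 36/8 = 4.5.
term2 = 0.5*ln(2/2.0) = 0.0.
DB = 4.5 + 0.0 = 4.5000

4.5000
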